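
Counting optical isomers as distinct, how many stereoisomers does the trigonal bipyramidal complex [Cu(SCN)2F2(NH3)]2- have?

6

Placing the ligands in turn and identifying arrangements related by rotation or reflection leaves 5 distinct geometric isomers.
One of these lacks any improper symmetry element and so occurs as an enantiomeric pair, giving 5 + 1 = 6 stereoisomers in total.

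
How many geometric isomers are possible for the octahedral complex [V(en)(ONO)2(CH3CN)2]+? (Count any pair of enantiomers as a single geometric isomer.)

In an octahedral complex each vertex has one trans partner and four cis neighbours.
Each en is bidentate and must span two cis positions.
Working through the distinct placements yields 3 geometric isomers: ONO cis, CH3CN trans; ONO cis, CH3CN cis (chiral); ONO trans, CH3CN cis.

3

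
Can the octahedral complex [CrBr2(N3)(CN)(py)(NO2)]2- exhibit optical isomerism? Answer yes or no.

In an octahedral complex each vertex has one trans partner and four cis neighbours.
Systematic enumeration (placing each ligand type in turn and discarding arrangements equivalent by rotation or reflection) gives 9 geometric isomers.
Of these, 6 lack any improper symmetry element and so occur as enantiomeric pairs, giving 9 + 6 = 15 stereoisomers in total.

yes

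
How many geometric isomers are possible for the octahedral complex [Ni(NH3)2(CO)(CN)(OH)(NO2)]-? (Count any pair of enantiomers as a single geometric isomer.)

An octahedron has six vertices in three trans pairs; every non-trans pair is cis.
Placing the ligands in turn and identifying arrangements related by rotation or reflection leaves 9 distinct geometric isomers.

9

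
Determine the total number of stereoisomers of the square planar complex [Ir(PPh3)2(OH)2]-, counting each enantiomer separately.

2

In a square planar complex each vertex has one trans partner and two cis neighbours.
Systematic placement gives 2 geometric isomers: PPh3 cis; PPh3 trans.
Each arrangement has an internal mirror plane or centre of symmetry, so none is chiral.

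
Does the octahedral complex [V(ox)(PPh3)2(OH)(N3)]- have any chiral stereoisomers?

yes

Each ox is bidentate and must span two cis positions.
Systematic placement gives 4 geometric isomers: PPh3 cis (3 arrangements, 2 chiral); PPh3 trans.
Of these, 2 lack any improper symmetry element and so occur as enantiomeric pairs, giving 4 + 2 = 6 stereoisomers in total.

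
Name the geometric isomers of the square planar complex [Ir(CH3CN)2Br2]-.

In a square planar complex each vertex has one trans partner and two cis neighbours.
Systematic placement gives 2 geometric isomers: CH3CN cis; CH3CN trans.

cis and trans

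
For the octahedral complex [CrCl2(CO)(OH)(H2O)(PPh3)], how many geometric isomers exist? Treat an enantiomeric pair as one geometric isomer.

9

An octahedron has six vertices in three trans pairs; every non-trans pair is cis.
Placing the ligands in turn and identifying arrangements related by rotation or reflection leaves 9 distinct geometric isomers.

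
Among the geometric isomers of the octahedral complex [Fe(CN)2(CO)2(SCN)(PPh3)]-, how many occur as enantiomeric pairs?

2

The six octahedral sites form three mutually perpendicular trans pairs.
Working through the distinct placements yields 6 geometric isomers: CN trans, CO trans; CN trans, CO cis; CN cis, CO cis (3 arrangements, 2 chiral); CN cis, CO trans.
Of these, 2 lack any improper symmetry element and so occur as enantiomeric pairs, giving 6 + 2 = 8 stereoisomers in total.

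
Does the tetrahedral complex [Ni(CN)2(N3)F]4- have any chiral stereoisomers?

In a tetrahedral complex all four positions are equivalent and every pair of ligands is adjacent — there is no cis/trans distinction.
Only one geometric arrangement is possible.

no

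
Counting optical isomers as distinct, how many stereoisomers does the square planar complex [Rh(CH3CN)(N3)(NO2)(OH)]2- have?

3

In a square planar complex each vertex has one trans partner and two cis neighbours.
The distinct arrangements are (3 in all): (CH3CN/NO2 trans, N3/OH trans); (CH3CN/OH trans, N3/NO2 trans); (CH3CN/N3 trans, NO2/OH trans).
Each arrangement has an internal mirror plane or centre of symmetry, so none is chiral.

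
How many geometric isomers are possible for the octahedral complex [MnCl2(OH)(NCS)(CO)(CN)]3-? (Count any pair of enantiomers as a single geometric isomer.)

The six octahedral sites form three mutually perpendicular trans pairs.
Placing the ligands in turn and identifying arrangements related by rotation or reflection leaves 9 distinct geometric isomers.

9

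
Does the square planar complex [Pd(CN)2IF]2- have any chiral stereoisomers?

no

In a square planar complex each vertex has one trans partner and two cis neighbours.
Systematic placement gives 2 geometric isomers: CN cis; CN trans.
Each arrangement has an internal mirror plane or centre of symmetry, so none is chiral.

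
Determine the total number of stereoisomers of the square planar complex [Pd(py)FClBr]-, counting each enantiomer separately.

3

A square has two trans pairs of vertices; adjacent vertices are cis.
The distinct arrangements are (3 in all): (Br/F trans, Cl/py trans); (Br/py trans, Cl/F trans); (Br/Cl trans, F/py trans).
Each arrangement has an internal mirror plane or centre of symmetry, so none is chiral.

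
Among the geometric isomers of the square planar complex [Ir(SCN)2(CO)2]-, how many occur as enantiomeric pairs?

0

In a square planar complex each vertex has one trans partner and two cis neighbours.
Systematic placement gives 2 geometric isomers: SCN cis; SCN trans.
Each arrangement has an internal mirror plane or centre of symmetry, so none is chiral.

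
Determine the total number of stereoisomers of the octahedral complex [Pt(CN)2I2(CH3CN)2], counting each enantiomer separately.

6

In an octahedral complex each vertex has one trans partner and four cis neighbours.
The distinct arrangements are (5 in all): CN trans, I trans, CH3CN trans; CN cis, I cis, CH3CN trans; CN cis, I trans, CH3CN cis; CN cis, I cis, CH3CN cis (chiral); CN trans, I cis, CH3CN cis.
One of these lacks any improper symmetry element and so occurs as an enantiomeric pair, giving 5 + 1 = 6 stereoisomers in total.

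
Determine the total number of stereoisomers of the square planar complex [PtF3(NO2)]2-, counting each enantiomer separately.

Only one geometric arrangement is possible.

1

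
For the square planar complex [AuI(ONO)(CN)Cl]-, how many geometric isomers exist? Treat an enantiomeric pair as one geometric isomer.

A square has two trans pairs of vertices; adjacent vertices are cis.
The distinct arrangements are (3 in all): (CN/I trans, Cl/ONO trans); (CN/ONO trans, Cl/I trans); (CN/Cl trans, I/ONO trans).

3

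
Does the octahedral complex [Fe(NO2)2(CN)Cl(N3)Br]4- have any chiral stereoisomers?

yes

An octahedron has six vertices in three trans pairs; every non-trans pair is cis.
Systematic enumeration (placing each ligand type in turn and discarding arrangements equivalent by rotation or reflection) gives 9 geometric isomers.
Of these, 6 lack any improper symmetry element and so occur as enantiomeric pairs, giving 9 + 6 = 15 stereoisomers in total.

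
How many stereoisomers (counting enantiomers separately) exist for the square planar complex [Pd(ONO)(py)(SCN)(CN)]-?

3

A square has two trans pairs of vertices; adjacent vertices are cis.
Working through the distinct placements yields 3 geometric isomers: (CN/SCN trans, ONO/py trans); (CN/py trans, ONO/SCN trans); (CN/ONO trans, SCN/py trans).
Each arrangement has an internal mirror plane or centre of symmetry, so none is chiral.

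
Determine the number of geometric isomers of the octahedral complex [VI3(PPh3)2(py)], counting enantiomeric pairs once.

An octahedron has six vertices in three trans pairs; every non-trans pair is cis.
Systematic placement gives 3 geometric isomers: I mer, PPh3 cis; I mer, PPh3 trans; I fac, PPh3 cis.

3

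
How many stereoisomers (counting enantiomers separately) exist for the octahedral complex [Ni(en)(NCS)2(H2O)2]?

4

An octahedron has six vertices in three trans pairs; every non-trans pair is cis.
Each en is bidentate and must span two cis positions.
The distinct arrangements are (3 in all): NCS cis, H2O trans; NCS cis, H2O cis (chiral); NCS trans, H2O cis.
One of these lacks any improper symmetry element and so occurs as an enantiomeric pair, giving 3 + 1 = 4 stereoisomers in total.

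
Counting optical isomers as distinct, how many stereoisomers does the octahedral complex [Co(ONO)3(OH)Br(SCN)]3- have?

5

The six octahedral sites form three mutually perpendicular trans pairs.
Systematic placement gives 4 geometric isomers: ONO mer (3 arrangements); ONO fac (chiral).
One of these lacks any improper symmetry element and so occurs as an enantiomeric pair, giving 4 + 1 = 5 stereoisomers in total.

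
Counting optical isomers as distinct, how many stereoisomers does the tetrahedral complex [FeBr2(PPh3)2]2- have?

In a tetrahedral complex all four positions are equivalent and every pair of ligands is adjacent — there is no cis/trans distinction.
Only one geometric arrangement is possible.

1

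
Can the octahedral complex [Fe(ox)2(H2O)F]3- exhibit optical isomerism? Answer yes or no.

In an octahedral complex each vertex has one trans partner and four cis neighbours.
Each ox is bidentate and must span two cis positions.
There are 2 geometric isomers: H2O and F mutually trans; H2O and F mutually cis (chiral).
One of these lacks any improper symmetry element and so occurs as an enantiomeric pair, giving 2 + 1 = 3 stereoisomers in total.

yes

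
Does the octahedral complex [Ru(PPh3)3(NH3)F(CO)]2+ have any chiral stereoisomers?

yes

In an octahedral complex each vertex has one trans partner and four cis neighbours.
Systematic placement gives 4 geometric isomers: PPh3 mer (3 arrangements); PPh3 fac (chiral).
One of these lacks any improper symmetry element and so occurs as an enantiomeric pair, giving 4 + 1 = 5 stereoisomers in total.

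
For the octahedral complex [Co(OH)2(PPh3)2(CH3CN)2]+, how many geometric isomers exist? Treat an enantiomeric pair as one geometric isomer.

An octahedron has six vertices in three trans pairs; every non-trans pair is cis.
Working through the distinct placements yields 5 geometric isomers: OH trans, PPh3 trans, CH3CN trans; OH cis, PPh3 cis, CH3CN trans; OH cis, PPh3 trans, CH3CN cis; OH cis, PPh3 cis, CH3CN cis (chiral); OH trans, PPh3 cis, CH3CN cis.

5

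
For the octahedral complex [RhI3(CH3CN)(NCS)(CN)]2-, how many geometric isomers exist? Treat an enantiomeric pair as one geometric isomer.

4

An octahedron has six vertices in three trans pairs; every non-trans pair is cis.
Working through the distinct placements yields 4 geometric isomers: I mer (3 arrangements); I fac (chiral).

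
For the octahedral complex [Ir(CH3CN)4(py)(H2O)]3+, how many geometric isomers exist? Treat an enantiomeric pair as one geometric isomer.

Working through the distinct placements yields 2 geometric isomers: py and H2O mutually trans; py and H2O mutually cis.

2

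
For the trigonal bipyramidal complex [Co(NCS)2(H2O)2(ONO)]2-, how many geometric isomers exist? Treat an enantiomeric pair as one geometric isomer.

In a trigonal bipyramid the two axial positions differ from the three equatorial ones.
Exhaustive case analysis gives 5 geometric isomers.

5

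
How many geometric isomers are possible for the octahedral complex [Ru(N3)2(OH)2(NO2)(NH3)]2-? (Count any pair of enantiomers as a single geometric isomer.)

6

In an octahedral complex each vertex has one trans partner and four cis neighbours.
There are 6 geometric isomers: N3 trans, OH trans; N3 trans, OH cis; N3 cis, OH trans; N3 cis, OH cis (3 arrangements, 2 chiral).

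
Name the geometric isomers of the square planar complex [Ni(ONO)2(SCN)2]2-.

A square has two trans pairs of vertices; adjacent vertices are cis.
Working through the distinct placements yields 2 geometric isomers: ONO cis; ONO trans.

cis and trans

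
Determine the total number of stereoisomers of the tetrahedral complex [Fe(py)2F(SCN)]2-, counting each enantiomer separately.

1

All four vertices of a tetrahedron are equivalent and mutually adjacent, so cis/trans isomerism cannot arise.
Only one geometric arrangement is possible.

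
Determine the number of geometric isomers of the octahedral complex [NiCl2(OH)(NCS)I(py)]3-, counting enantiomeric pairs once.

An octahedron has six vertices in three trans pairs; every non-trans pair is cis.
Exhaustive case analysis gives 9 geometric isomers.

9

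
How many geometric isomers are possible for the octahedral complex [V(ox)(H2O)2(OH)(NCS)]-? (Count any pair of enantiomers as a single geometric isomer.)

4

An octahedron has six vertices in three trans pairs; every non-trans pair is cis.
Each ox is bidentate and must span two cis positions.
The distinct arrangements are (4 in all): H2O trans; H2O cis (3 arrangements, 2 chiral).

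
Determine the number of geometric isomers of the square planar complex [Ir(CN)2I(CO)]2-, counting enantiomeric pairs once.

2

The distinct arrangements are (2 in all): CN cis; CN trans.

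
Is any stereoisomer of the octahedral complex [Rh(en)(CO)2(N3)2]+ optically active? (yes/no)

Each en is bidentate and must span two cis positions.
The distinct arrangements are (3 in all): CO trans, N3 cis; CO cis, N3 cis (chiral); CO cis, N3 trans.
One of these lacks any improper symmetry element and so occurs as an enantiomeric pair, giving 3 + 1 = 4 stereoisomers in total.

yes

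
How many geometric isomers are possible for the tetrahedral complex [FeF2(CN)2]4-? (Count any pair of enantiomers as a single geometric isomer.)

1

All four vertices of a tetrahedron are equivalent and mutually adjacent, so cis/trans isomerism cannot arise.
Only one geometric arrangement is possible.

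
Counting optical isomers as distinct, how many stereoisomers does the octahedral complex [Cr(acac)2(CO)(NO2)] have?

3

An octahedron has six vertices in three trans pairs; every non-trans pair is cis.
Each acac is bidentate and must span two cis positions.
Systematic placement gives 2 geometric isomers: CO and NO2 mutually trans; CO and NO2 mutually cis (chiral).
One of these lacks any improper symmetry element and so occurs as an enantiomeric pair, giving 2 + 1 = 3 stereoisomers in total.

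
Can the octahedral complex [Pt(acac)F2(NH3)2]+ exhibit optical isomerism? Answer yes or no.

Each acac is bidentate and must span two cis positions.
Systematic placement gives 3 geometric isomers: F trans, NH3 cis; F cis, NH3 cis (chiral); F cis, NH3 trans.
One of these lacks any improper symmetry element and so occurs as an enantiomeric pair, giving 3 + 1 = 4 stereoisomers in total.

yes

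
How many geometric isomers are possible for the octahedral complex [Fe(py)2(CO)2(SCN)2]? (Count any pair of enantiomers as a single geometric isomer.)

Working through the distinct placements yields 5 geometric isomers: py trans, CO trans, SCN trans; py cis, CO trans, SCN cis; py trans, CO cis, SCN cis; py cis, CO cis, SCN cis (chiral); py cis, CO cis, SCN trans.

5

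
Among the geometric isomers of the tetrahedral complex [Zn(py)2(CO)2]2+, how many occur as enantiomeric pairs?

0

All four vertices of a tetrahedron are equivalent and mutually adjacent, so cis/trans isomerism cannot arise.
Only one geometric arrangement is possible.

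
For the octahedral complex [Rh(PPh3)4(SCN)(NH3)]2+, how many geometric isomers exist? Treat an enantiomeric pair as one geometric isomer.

In an octahedral complex each vertex has one trans partner and four cis neighbours.
There are 2 geometric isomers: SCN and NH3 mutually cis; SCN and NH3 mutually trans.

2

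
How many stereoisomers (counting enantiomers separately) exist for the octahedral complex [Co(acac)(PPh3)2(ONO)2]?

Each acac is bidentate and must span two cis positions.
The distinct arrangements are (3 in all): PPh3 cis, ONO trans; PPh3 cis, ONO cis (chiral); PPh3 trans, ONO cis.
One of these lacks any improper symmetry element and so occurs as an enantiomeric pair, giving 3 + 1 = 4 stereoisomers in total.

4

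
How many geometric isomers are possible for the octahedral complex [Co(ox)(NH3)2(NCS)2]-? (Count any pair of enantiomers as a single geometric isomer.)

3

In an octahedral complex each vertex has one trans partner and four cis neighbours.
Each ox is bidentate and must span two cis positions.
Systematic placement gives 3 geometric isomers: NH3 cis, NCS trans; NH3 cis, NCS cis (chiral); NH3 trans, NCS cis.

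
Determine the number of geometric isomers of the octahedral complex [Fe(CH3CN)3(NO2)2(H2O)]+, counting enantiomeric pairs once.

In an octahedral complex each vertex has one trans partner and four cis neighbours.
There are 3 geometric isomers: CH3CN mer, NO2 trans; CH3CN mer, NO2 cis; CH3CN fac, NO2 cis.

3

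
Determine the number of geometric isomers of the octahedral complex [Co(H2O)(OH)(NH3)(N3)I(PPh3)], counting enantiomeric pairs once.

In an octahedral complex each vertex has one trans partner and four cis neighbours.
Placing the ligands in turn and identifying arrangements related by rotation or reflection leaves 15 distinct geometric isomers.

15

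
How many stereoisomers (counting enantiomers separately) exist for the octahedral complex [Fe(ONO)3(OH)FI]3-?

Working through the distinct placements yields 4 geometric isomers: ONO mer (3 arrangements); ONO fac (chiral).
One of these lacks any improper symmetry element and so occurs as an enantiomeric pair, giving 4 + 1 = 5 stereoisomers in total.

5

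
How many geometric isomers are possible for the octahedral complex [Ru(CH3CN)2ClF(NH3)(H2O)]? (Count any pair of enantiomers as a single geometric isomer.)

9

The six octahedral sites form three mutually perpendicular trans pairs.
Placing the ligands in turn and identifying arrangements related by rotation or reflection leaves 9 distinct geometric isomers.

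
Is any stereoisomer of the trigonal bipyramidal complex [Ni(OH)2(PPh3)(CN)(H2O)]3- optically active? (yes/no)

In a trigonal bipyramid the two axial positions differ from the three equatorial ones.
Exhaustive case analysis gives 7 geometric isomers.
Of these, 3 lack any improper symmetry element and so occur as enantiomeric pairs, giving 7 + 3 = 10 stereoisomers in total.

yes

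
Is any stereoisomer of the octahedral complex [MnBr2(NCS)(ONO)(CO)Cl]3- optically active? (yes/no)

yes

Exhaustive case analysis gives 9 geometric isomers.
Of these, 6 lack any improper symmetry element and so occur as enantiomeric pairs, giving 9 + 6 = 15 stereoisomers in total.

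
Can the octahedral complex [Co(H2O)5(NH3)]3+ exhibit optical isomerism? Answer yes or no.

no

Only one geometric arrangement is possible.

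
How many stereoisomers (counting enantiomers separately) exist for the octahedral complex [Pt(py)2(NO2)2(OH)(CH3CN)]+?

8

The six octahedral sites form three mutually perpendicular trans pairs.
There are 6 geometric isomers: py trans, NO2 cis; py cis, NO2 cis (3 arrangements, 2 chiral); py trans, NO2 trans; py cis, NO2 trans.
Of these, 2 lack any improper symmetry element and so occur as enantiomeric pairs, giving 6 + 2 = 8 stereoisomers in total.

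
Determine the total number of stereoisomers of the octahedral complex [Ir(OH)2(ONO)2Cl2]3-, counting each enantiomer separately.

The six octahedral sites form three mutually perpendicular trans pairs.
Working through the distinct placements yields 5 geometric isomers: OH trans, ONO trans, Cl trans; OH cis, ONO cis, Cl trans; OH cis, ONO trans, Cl cis; OH cis, ONO cis, Cl cis (chiral); OH trans, ONO cis, Cl cis.
One of these lacks any improper symmetry element and so occurs as an enantiomeric pair, giving 5 + 1 = 6 stereoisomers in total.

6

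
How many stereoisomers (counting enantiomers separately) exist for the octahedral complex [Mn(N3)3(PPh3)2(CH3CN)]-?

Systematic placement gives 3 geometric isomers: N3 mer, PPh3 trans; N3 fac, PPh3 cis; N3 mer, PPh3 cis.
Each arrangement has an internal mirror plane or centre of symmetry, so none is chiral.

3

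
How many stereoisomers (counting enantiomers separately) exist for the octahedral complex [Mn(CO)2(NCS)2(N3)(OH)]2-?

8

The six octahedral sites form three mutually perpendicular trans pairs.
Working through the distinct placements yields 6 geometric isomers: CO trans, NCS cis; CO trans, NCS trans; CO cis, NCS cis (3 arrangements, 2 chiral); CO cis, NCS trans.
Of these, 2 lack any improper symmetry element and so occur as enantiomeric pairs, giving 6 + 2 = 8 stereoisomers in total.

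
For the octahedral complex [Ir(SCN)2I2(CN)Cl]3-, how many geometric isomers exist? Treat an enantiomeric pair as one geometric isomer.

6

The distinct arrangements are (6 in all): SCN trans, I trans; SCN cis, I cis (3 arrangements, 2 chiral); SCN trans, I cis; SCN cis, I trans.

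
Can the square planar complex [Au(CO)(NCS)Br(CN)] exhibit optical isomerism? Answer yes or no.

no

In a square planar complex each vertex has one trans partner and two cis neighbours.
Working through the distinct placements yields 3 geometric isomers: (Br/CO trans, CN/NCS trans); (Br/NCS trans, CN/CO trans); (Br/CN trans, CO/NCS trans).
Each arrangement has an internal mirror plane or centre of symmetry, so none is chiral.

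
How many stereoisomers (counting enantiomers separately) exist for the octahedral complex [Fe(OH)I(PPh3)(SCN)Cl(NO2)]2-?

Placing the ligands in turn and identifying arrangements related by rotation or reflection leaves 15 distinct geometric isomers.
Of these, 15 lack any improper symmetry element and so occur as enantiomeric pairs, giving 15 + 15 = 30 stereoisomers in total.

30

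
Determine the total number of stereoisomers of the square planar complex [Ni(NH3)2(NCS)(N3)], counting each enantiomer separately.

A square has two trans pairs of vertices; adjacent vertices are cis.
The distinct arrangements are (2 in all): NH3 cis; NH3 trans.
Each arrangement has an internal mirror plane or centre of symmetry, so none is chiral.

2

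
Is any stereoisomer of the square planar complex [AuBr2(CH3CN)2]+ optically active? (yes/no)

In a square planar complex each vertex has one trans partner and two cis neighbours.
There are 2 geometric isomers: Br cis; Br trans.
Each arrangement has an internal mirror plane or centre of symmetry, so none is chiral.

no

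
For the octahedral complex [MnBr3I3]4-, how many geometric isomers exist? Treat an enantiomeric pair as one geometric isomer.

Systematic placement gives 2 geometric isomers: Br mer; Br fac.

2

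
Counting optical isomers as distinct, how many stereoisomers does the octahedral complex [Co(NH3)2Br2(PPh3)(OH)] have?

The distinct arrangements are (6 in all): NH3 trans, Br trans; NH3 cis, Br trans; NH3 cis, Br cis (3 arrangements, 2 chiral); NH3 trans, Br cis.
Of these, 2 lack any improper symmetry element and so occur as enantiomeric pairs, giving 6 + 2 = 8 stereoisomers in total.

8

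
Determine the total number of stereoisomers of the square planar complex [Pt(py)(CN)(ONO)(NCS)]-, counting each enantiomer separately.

3

There are 3 geometric isomers: (CN/ONO trans, NCS/py trans); (CN/py trans, NCS/ONO trans); (CN/NCS trans, ONO/py trans).
Each arrangement has an internal mirror plane or centre of symmetry, so none is chiral.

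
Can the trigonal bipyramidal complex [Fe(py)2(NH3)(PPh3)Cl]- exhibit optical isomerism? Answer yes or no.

In a trigonal bipyramid the two axial positions differ from the three equatorial ones.
Exhaustive case analysis gives 7 geometric isomers.
Of these, 3 lack any improper symmetry element and so occur as enantiomeric pairs, giving 7 + 3 = 10 stereoisomers in total.

yes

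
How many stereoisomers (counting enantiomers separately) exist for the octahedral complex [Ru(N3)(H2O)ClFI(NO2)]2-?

30

Exhaustive case analysis gives 15 geometric isomers.
Of these, 15 lack any improper symmetry element and so occur as enantiomeric pairs, giving 15 + 15 = 30 stereoisomers in total.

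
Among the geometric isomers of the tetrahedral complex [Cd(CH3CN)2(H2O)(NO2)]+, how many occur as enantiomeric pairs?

0

All four vertices of a tetrahedron are equivalent and mutually adjacent, so cis/trans isomerism cannot arise.
Only one geometric arrangement is possible.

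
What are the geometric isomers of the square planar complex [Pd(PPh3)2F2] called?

cis and trans

A square has two trans pairs of vertices; adjacent vertices are cis.
Working through the distinct placements yields 2 geometric isomers: PPh3 cis; PPh3 trans.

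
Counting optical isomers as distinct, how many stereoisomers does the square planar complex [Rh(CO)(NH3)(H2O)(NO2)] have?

In a square planar complex each vertex has one trans partner and two cis neighbours.
Systematic placement gives 3 geometric isomers: (CO/NH3 trans, H2O/NO2 trans); (CO/NO2 trans, H2O/NH3 trans); (CO/H2O trans, NH3/NO2 trans).
Each arrangement has an internal mirror plane or centre of symmetry, so none is chiral.

3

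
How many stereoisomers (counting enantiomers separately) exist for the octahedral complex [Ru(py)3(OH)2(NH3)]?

Working through the distinct placements yields 3 geometric isomers: py mer, OH cis; py mer, OH trans; py fac, OH cis.
Each arrangement has an internal mirror plane or centre of symmetry, so none is chiral.

3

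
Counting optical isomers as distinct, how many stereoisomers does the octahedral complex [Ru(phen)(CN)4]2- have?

1

In an octahedral complex each vertex has one trans partner and four cis neighbours.
Each phen is bidentate and must span two cis positions.
Only one geometric arrangement is possible.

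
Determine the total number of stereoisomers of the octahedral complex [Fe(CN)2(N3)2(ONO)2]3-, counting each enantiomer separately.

6

In an octahedral complex each vertex has one trans partner and four cis neighbours.
Systematic placement gives 5 geometric isomers: CN trans, N3 trans, ONO trans; CN trans, N3 cis, ONO cis; CN cis, N3 cis, ONO trans; CN cis, N3 cis, ONO cis (chiral); CN cis, N3 trans, ONO cis.
One of these lacks any improper symmetry element and so occurs as an enantiomeric pair, giving 5 + 1 = 6 stereoisomers in total.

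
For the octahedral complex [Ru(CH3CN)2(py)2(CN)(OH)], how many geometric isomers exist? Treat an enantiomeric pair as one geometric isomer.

6

The distinct arrangements are (6 in all): CH3CN trans, py trans; CH3CN trans, py cis; CH3CN cis, py trans; CH3CN cis, py cis (3 arrangements, 2 chiral).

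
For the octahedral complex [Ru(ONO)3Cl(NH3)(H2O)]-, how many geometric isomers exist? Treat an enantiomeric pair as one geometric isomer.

In an octahedral complex each vertex has one trans partner and four cis neighbours.
The distinct arrangements are (4 in all): ONO mer (3 arrangements); ONO fac (chiral).

4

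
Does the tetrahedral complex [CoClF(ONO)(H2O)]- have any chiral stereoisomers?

Only one geometric arrangement is possible; it has no improper symmetry element, so it exists as a pair of enantiomers (2 stereoisomers).

yes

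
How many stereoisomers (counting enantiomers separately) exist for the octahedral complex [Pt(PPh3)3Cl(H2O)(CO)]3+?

An octahedron has six vertices in three trans pairs; every non-trans pair is cis.
The distinct arrangements are (4 in all): PPh3 mer (3 arrangements); PPh3 fac (chiral).
One of these lacks any improper symmetry element and so occurs as an enantiomeric pair, giving 4 + 1 = 5 stereoisomers in total.

5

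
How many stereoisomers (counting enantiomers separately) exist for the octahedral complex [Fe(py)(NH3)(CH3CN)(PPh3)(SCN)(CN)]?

30

The six octahedral sites form three mutually perpendicular trans pairs.
Exhaustive case analysis gives 15 geometric isomers.
Of these, 15 lack any improper symmetry element and so occur as enantiomeric pairs, giving 15 + 15 = 30 stereoisomers in total.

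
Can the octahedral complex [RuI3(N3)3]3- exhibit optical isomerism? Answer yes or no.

no

The six octahedral sites form three mutually perpendicular trans pairs.
There are 2 geometric isomers: I mer; I fac.
Each arrangement has an internal mirror plane or centre of symmetry, so none is chiral.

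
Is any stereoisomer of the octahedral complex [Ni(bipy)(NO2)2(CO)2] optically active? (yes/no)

yes

An octahedron has six vertices in three trans pairs; every non-trans pair is cis.
Each bipy is bidentate and must span two cis positions.
Working through the distinct placements yields 3 geometric isomers: NO2 cis, CO trans; NO2 cis, CO cis (chiral); NO2 trans, CO cis.
One of these lacks any improper symmetry element and so occurs as an enantiomeric pair, giving 3 + 1 = 4 stereoisomers in total.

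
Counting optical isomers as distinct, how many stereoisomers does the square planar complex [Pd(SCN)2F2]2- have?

In a square planar complex each vertex has one trans partner and two cis neighbours.
There are 2 geometric isomers: SCN cis; SCN trans.
Each arrangement has an internal mirror plane or centre of symmetry, so none is chiral.

2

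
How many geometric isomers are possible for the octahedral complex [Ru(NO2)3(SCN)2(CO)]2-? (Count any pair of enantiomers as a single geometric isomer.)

3

The six octahedral sites form three mutually perpendicular trans pairs.
The distinct arrangements are (3 in all): NO2 mer, SCN trans; NO2 fac, SCN cis; NO2 mer, SCN cis.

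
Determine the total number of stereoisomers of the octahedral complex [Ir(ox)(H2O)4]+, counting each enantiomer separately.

1

The six octahedral sites form three mutually perpendicular trans pairs.
Each ox is bidentate and must span two cis positions.
Only one geometric arrangement is possible.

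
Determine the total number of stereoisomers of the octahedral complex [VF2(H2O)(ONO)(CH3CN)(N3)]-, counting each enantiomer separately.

15

An octahedron has six vertices in three trans pairs; every non-trans pair is cis.
Systematic enumeration (placing each ligand type in turn and discarding arrangements equivalent by rotation or reflection) gives 9 geometric isomers.
Of these, 6 lack any improper symmetry element and so occur as enantiomeric pairs, giving 9 + 6 = 15 stereoisomers in total.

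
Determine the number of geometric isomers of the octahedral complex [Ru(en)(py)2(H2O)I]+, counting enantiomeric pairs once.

4

In an octahedral complex each vertex has one trans partner and four cis neighbours.
Each en is bidentate and must span two cis positions.
Systematic placement gives 4 geometric isomers: py cis (3 arrangements, 2 chiral); py trans.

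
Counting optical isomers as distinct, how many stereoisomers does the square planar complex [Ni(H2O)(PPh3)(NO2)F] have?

3

In a square planar complex each vertex has one trans partner and two cis neighbours.
Working through the distinct placements yields 3 geometric isomers: (F/NO2 trans, H2O/PPh3 trans); (F/PPh3 trans, H2O/NO2 trans); (F/H2O trans, NO2/PPh3 trans).
Each arrangement has an internal mirror plane or centre of symmetry, so none is chiral.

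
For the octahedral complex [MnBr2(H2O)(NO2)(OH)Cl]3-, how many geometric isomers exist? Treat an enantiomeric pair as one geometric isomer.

The six octahedral sites form three mutually perpendicular trans pairs.
Exhaustive case analysis gives 9 geometric isomers.

9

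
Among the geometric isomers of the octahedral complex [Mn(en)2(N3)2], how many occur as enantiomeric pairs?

1

In an octahedral complex each vertex has one trans partner and four cis neighbours.
Each en is bidentate and must span two cis positions.
Working through the distinct placements yields 2 geometric isomers: N3 trans; N3 cis (chiral).
One of these lacks any improper symmetry element and so occurs as an enantiomeric pair, giving 2 + 1 = 3 stereoisomers in total.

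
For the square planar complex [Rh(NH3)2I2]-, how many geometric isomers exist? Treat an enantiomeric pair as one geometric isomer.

2

In a square planar complex each vertex has one trans partner and two cis neighbours.
Working through the distinct placements yields 2 geometric isomers: NH3 cis; NH3 trans.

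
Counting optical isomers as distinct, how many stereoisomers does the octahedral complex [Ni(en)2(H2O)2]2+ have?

3

Each en is bidentate and must span two cis positions.
Working through the distinct placements yields 2 geometric isomers: H2O trans; H2O cis (chiral).
One of these lacks any improper symmetry element and so occurs as an enantiomeric pair, giving 2 + 1 = 3 stereoisomers in total.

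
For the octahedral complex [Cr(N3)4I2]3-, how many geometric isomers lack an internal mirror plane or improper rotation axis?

0

In an octahedral complex each vertex has one trans partner and four cis neighbours.
There are 2 geometric isomers: I trans; I cis.
Each arrangement has an internal mirror plane or centre of symmetry, so none is chiral.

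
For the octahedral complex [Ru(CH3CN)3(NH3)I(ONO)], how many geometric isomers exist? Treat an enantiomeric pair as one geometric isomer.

4

The six octahedral sites form three mutually perpendicular trans pairs.
Working through the distinct placements yields 4 geometric isomers: CH3CN mer (3 arrangements); CH3CN fac (chiral).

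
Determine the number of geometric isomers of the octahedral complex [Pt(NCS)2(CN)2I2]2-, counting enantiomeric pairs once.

In an octahedral complex each vertex has one trans partner and four cis neighbours.
There are 5 geometric isomers: NCS trans, CN trans, I trans; NCS cis, CN trans, I cis; NCS trans, CN cis, I cis; NCS cis, CN cis, I cis (chiral); NCS cis, CN cis, I trans.

5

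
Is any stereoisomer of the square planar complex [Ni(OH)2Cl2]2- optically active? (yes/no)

no

A square has two trans pairs of vertices; adjacent vertices are cis.
Working through the distinct placements yields 2 geometric isomers: OH cis; OH trans.
Each arrangement has an internal mirror plane or centre of symmetry, so none is chiral.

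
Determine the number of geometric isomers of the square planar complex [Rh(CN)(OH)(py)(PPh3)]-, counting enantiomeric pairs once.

3

Systematic placement gives 3 geometric isomers: (CN/PPh3 trans, OH/py trans); (CN/py trans, OH/PPh3 trans); (CN/OH trans, PPh3/py trans).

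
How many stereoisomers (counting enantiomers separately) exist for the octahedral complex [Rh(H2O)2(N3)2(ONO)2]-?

6

The six octahedral sites form three mutually perpendicular trans pairs.
The distinct arrangements are (5 in all): H2O trans, N3 trans, ONO trans; H2O trans, N3 cis, ONO cis; H2O cis, N3 cis, ONO trans; H2O cis, N3 cis, ONO cis (chiral); H2O cis, N3 trans, ONO cis.
One of these lacks any improper symmetry element and so occurs as an enantiomeric pair, giving 5 + 1 = 6 stereoisomers in total.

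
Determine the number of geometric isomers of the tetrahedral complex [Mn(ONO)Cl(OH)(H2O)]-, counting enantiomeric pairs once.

1

All four vertices of a tetrahedron are equivalent and mutually adjacent, so cis/trans isomerism cannot arise.
Only one geometric arrangement is possible; it has no improper symmetry element, so it exists as a pair of enantiomers (2 stereoisomers).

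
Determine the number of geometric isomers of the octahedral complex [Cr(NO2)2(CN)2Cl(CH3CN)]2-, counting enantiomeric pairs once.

An octahedron has six vertices in three trans pairs; every non-trans pair is cis.
Systematic placement gives 6 geometric isomers: NO2 trans, CN cis; NO2 cis, CN cis (3 arrangements, 2 chiral); NO2 trans, CN trans; NO2 cis, CN trans.

6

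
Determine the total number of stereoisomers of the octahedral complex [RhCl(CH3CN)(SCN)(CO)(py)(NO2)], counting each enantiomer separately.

30

An octahedron has six vertices in three trans pairs; every non-trans pair is cis.
Exhaustive case analysis gives 15 geometric isomers.
Of these, 15 lack any improper symmetry element and so occur as enantiomeric pairs, giving 15 + 15 = 30 stereoisomers in total.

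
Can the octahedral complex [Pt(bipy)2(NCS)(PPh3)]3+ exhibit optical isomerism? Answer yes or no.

In an octahedral complex each vertex has one trans partner and four cis neighbours.
Each bipy is bidentate and must span two cis positions.
Working through the distinct placements yields 2 geometric isomers: NCS and PPh3 mutually trans; NCS and PPh3 mutually cis (chiral).
One of these lacks any improper symmetry element and so occurs as an enantiomeric pair, giving 2 + 1 = 3 stereoisomers in total.

yes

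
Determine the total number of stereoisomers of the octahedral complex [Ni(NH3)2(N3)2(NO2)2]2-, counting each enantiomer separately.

6

Systematic placement gives 5 geometric isomers: NH3 trans, N3 trans, NO2 trans; NH3 cis, N3 trans, NO2 cis; NH3 cis, N3 cis, NO2 trans; NH3 cis, N3 cis, NO2 cis (chiral); NH3 trans, N3 cis, NO2 cis.
One of these lacks any improper symmetry element and so occurs as an enantiomeric pair, giving 5 + 1 = 6 stereoisomers in total.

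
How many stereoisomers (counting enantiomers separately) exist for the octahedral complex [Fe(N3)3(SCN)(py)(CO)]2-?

An octahedron has six vertices in three trans pairs; every non-trans pair is cis.
Working through the distinct placements yields 4 geometric isomers: N3 mer (3 arrangements); N3 fac (chiral).
One of these lacks any improper symmetry element and so occurs as an enantiomeric pair, giving 4 + 1 = 5 stereoisomers in total.

5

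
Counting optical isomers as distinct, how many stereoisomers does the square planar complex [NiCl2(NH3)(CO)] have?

2

A square has two trans pairs of vertices; adjacent vertices are cis.
There are 2 geometric isomers: Cl cis; Cl trans.
Each arrangement has an internal mirror plane or centre of symmetry, so none is chiral.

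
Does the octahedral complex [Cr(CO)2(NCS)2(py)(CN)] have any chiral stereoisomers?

yes

In an octahedral complex each vertex has one trans partner and four cis neighbours.
There are 6 geometric isomers: CO cis, NCS cis (3 arrangements, 2 chiral); CO cis, NCS trans; CO trans, NCS cis; CO trans, NCS trans.
Of these, 2 lack any improper symmetry element and so occur as enantiomeric pairs, giving 6 + 2 = 8 stereoisomers in total.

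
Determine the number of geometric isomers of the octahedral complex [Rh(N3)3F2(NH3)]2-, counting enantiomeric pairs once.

3

In an octahedral complex each vertex has one trans partner and four cis neighbours.
Systematic placement gives 3 geometric isomers: N3 mer, F trans; N3 fac, F cis; N3 mer, F cis.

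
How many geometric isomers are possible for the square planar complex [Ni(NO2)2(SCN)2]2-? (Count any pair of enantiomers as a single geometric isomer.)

In a square planar complex each vertex has one trans partner and two cis neighbours.
Systematic placement gives 2 geometric isomers: NO2 cis; NO2 trans.

2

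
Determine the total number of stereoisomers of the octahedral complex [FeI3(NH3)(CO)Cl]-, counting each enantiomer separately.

5

The distinct arrangements are (4 in all): I mer (3 arrangements); I fac (chiral).
One of these lacks any improper symmetry element and so occurs as an enantiomeric pair, giving 4 + 1 = 5 stereoisomers in total.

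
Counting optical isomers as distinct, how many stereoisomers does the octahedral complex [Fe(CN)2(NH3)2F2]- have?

In an octahedral complex each vertex has one trans partner and four cis neighbours.
Working through the distinct placements yields 5 geometric isomers: CN trans, NH3 trans, F trans; CN trans, NH3 cis, F cis; CN cis, NH3 trans, F cis; CN cis, NH3 cis, F cis (chiral); CN cis, NH3 cis, F trans.
One of these lacks any improper symmetry element and so occurs as an enantiomeric pair, giving 5 + 1 = 6 stereoisomers in total.

6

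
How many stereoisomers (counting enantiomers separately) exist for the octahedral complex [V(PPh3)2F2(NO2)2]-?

6

An octahedron has six vertices in three trans pairs; every non-trans pair is cis.
Systematic placement gives 5 geometric isomers: PPh3 trans, F trans, NO2 trans; PPh3 cis, F trans, NO2 cis; PPh3 trans, F cis, NO2 cis; PPh3 cis, F cis, NO2 cis (chiral); PPh3 cis, F cis, NO2 trans.
One of these lacks any improper symmetry element and so occurs as an enantiomeric pair, giving 5 + 1 = 6 stereoisomers in total.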